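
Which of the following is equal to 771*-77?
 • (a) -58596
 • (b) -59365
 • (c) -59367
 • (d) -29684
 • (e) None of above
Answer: c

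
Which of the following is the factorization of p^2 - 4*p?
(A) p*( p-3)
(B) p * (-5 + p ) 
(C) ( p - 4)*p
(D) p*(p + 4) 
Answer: C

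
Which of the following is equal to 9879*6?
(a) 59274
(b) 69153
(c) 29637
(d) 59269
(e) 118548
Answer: a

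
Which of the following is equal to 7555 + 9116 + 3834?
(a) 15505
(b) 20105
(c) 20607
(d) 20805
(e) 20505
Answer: e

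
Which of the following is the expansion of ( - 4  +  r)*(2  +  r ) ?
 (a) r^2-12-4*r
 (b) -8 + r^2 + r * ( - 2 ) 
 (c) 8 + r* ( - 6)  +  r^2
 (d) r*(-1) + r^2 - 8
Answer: b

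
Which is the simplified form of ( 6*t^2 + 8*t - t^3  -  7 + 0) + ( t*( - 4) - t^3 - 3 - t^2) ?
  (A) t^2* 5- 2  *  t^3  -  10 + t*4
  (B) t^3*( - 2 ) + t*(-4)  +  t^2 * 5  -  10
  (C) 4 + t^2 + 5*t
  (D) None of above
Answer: A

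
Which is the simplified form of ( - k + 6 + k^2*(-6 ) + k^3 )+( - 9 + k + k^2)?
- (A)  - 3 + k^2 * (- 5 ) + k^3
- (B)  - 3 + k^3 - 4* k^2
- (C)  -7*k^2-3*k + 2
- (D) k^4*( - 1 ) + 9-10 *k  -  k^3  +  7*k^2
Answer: A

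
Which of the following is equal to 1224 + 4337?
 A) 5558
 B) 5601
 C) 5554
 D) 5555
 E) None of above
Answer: E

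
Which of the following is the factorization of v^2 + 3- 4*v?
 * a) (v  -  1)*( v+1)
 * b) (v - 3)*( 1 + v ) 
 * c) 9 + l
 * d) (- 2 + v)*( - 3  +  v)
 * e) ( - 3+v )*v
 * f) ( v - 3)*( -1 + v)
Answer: f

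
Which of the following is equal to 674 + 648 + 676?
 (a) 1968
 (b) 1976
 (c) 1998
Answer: c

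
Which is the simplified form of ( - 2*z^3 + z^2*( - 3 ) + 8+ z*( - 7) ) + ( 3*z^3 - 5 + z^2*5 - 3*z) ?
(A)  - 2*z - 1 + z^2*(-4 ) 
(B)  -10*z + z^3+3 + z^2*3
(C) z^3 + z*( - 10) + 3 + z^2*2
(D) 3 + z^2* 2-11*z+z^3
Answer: C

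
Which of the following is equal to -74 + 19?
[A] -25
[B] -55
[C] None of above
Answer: B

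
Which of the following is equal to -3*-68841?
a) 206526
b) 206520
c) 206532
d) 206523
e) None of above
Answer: d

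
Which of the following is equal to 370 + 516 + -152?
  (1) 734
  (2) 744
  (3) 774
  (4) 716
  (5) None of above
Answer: 1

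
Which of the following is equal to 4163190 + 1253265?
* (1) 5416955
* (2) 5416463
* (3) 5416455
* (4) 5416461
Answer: 3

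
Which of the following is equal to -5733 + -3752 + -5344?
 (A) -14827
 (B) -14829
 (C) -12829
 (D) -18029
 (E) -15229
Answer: B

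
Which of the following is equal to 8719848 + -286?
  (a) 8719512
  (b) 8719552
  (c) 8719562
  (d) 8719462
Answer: c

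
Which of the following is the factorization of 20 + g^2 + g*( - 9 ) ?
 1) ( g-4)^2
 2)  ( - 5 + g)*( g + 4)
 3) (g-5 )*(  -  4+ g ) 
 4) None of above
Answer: 3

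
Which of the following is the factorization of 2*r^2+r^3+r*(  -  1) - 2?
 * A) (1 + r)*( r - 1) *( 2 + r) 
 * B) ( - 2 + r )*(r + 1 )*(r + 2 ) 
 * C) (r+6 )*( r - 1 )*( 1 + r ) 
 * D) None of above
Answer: A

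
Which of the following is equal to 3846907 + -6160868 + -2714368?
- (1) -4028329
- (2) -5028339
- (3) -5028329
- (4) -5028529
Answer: 3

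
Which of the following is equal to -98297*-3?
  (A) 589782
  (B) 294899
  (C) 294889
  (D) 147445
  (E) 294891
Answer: E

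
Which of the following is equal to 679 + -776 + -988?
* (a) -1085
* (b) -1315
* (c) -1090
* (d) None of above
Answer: a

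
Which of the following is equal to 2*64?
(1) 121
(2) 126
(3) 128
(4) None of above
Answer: 3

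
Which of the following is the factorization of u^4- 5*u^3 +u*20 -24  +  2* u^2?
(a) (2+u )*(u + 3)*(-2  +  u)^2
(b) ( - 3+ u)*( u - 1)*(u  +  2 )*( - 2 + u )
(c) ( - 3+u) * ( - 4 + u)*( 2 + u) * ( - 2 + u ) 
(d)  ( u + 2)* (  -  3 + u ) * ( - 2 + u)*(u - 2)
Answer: d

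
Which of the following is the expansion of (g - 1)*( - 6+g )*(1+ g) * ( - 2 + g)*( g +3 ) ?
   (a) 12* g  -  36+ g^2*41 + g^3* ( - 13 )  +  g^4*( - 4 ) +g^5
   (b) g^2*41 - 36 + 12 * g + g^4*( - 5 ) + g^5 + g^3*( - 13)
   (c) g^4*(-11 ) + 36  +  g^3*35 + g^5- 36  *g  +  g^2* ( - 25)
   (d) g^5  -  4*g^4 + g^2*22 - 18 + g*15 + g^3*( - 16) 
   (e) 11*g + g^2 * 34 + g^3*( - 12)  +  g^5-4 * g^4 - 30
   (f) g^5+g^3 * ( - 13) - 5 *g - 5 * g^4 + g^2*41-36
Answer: b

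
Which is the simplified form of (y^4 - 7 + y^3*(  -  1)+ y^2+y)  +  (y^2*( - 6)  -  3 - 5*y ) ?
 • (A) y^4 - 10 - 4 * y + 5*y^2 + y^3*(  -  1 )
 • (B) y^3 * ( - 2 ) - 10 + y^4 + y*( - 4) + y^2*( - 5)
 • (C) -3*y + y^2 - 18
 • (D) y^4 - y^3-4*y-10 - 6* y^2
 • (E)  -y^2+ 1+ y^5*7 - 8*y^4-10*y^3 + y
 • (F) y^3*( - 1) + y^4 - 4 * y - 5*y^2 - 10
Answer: F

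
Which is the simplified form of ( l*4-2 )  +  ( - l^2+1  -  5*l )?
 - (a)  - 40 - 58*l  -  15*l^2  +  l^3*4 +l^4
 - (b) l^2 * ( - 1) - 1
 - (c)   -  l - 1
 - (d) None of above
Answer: d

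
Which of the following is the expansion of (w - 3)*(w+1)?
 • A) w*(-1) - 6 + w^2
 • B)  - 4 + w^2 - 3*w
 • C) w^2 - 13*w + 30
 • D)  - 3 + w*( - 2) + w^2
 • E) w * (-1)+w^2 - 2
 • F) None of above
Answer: D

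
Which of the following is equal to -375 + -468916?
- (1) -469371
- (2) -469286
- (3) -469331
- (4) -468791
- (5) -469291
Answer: 5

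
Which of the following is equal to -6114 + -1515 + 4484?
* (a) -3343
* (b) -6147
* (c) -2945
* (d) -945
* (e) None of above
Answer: e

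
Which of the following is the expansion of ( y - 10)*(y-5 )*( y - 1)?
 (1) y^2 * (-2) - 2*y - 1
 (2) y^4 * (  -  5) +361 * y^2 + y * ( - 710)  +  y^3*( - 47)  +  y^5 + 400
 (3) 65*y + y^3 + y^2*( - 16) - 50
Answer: 3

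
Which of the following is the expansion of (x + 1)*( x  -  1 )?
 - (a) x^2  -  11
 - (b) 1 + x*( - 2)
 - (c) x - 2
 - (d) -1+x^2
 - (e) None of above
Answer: d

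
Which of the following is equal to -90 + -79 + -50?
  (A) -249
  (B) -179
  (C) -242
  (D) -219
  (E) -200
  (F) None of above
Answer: D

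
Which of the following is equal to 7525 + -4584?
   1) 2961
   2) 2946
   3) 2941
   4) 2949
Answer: 3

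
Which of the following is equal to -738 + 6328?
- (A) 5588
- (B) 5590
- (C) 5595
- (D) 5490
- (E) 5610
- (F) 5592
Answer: B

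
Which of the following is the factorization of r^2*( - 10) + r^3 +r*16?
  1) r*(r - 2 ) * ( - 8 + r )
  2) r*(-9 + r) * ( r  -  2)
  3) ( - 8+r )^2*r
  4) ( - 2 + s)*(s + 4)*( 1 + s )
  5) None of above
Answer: 1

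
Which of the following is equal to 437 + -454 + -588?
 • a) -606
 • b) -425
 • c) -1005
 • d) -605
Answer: d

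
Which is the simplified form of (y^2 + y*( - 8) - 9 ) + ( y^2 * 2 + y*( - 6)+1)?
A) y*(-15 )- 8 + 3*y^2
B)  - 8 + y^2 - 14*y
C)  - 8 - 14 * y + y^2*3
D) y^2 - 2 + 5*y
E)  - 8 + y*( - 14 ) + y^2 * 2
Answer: C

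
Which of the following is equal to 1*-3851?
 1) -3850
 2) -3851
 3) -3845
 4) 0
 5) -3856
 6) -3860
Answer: 2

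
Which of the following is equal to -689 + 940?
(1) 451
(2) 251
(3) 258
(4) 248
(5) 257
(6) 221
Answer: 2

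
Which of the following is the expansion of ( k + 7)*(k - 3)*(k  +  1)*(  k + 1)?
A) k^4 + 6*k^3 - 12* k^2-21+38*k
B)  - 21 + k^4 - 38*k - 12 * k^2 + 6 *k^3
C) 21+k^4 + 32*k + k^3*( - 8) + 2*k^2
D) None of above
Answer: B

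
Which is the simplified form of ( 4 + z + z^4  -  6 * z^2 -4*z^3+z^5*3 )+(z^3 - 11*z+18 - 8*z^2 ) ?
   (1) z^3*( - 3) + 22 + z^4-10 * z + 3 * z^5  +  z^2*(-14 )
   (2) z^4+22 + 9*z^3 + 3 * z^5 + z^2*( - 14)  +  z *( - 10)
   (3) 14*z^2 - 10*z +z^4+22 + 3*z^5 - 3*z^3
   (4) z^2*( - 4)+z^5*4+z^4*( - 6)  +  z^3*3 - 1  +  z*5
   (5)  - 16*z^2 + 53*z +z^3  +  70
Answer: 1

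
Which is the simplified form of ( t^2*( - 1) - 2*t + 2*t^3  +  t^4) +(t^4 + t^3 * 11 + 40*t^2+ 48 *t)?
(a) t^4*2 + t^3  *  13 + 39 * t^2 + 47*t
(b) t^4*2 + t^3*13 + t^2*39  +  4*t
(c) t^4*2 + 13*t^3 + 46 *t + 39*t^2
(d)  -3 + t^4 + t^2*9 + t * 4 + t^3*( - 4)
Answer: c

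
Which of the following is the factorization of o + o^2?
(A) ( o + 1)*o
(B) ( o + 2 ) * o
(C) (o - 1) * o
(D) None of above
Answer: A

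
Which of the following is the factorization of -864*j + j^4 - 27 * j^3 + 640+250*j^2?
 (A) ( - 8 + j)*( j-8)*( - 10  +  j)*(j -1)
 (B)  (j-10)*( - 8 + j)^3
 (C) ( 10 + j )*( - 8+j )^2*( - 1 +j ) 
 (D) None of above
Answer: A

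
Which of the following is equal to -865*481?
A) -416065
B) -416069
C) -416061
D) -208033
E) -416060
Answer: A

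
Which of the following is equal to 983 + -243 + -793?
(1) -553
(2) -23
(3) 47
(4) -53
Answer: 4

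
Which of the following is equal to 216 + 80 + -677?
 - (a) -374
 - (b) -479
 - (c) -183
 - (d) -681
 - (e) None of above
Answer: e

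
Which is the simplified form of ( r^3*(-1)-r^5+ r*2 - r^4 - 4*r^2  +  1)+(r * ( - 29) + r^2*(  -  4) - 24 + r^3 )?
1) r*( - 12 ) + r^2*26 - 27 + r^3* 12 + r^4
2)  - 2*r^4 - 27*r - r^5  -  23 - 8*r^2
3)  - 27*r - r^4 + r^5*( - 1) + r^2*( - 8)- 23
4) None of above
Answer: 3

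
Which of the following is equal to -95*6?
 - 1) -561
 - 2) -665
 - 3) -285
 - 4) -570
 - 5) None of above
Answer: 4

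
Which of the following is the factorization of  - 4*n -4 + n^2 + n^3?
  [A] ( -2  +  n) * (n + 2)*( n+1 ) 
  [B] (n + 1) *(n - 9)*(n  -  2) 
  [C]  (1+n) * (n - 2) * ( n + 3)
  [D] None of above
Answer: A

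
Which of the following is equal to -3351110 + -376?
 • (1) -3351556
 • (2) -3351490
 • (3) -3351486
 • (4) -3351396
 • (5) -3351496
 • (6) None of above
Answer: 3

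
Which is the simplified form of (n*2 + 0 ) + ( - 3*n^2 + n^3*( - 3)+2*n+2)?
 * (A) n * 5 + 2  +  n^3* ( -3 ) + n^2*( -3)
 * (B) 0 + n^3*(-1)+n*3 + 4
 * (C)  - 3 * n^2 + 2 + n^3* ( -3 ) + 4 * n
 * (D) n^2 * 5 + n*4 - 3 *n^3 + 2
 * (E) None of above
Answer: C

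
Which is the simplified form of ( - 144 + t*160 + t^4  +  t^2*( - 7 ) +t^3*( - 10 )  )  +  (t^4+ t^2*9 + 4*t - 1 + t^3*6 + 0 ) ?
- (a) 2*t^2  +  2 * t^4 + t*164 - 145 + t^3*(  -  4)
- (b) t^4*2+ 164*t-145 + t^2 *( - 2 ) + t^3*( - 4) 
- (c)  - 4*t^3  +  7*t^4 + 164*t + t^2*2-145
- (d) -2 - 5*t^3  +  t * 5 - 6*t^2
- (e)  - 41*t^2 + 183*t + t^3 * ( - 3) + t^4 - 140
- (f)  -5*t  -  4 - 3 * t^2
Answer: a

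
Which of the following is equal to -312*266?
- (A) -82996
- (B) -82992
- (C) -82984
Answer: B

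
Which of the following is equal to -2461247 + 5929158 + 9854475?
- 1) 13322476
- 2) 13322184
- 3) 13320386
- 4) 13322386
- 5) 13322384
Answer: 4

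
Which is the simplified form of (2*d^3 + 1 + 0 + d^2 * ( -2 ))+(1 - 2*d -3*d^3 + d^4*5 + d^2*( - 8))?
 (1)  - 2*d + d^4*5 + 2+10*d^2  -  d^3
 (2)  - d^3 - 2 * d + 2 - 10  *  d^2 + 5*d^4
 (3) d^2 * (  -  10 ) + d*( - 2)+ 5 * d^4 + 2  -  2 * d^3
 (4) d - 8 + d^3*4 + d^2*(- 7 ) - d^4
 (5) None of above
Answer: 2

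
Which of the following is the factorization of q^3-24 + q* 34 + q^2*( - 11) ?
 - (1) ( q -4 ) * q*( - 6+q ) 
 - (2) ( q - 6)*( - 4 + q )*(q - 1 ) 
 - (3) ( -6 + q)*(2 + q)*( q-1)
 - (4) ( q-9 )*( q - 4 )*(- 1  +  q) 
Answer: 2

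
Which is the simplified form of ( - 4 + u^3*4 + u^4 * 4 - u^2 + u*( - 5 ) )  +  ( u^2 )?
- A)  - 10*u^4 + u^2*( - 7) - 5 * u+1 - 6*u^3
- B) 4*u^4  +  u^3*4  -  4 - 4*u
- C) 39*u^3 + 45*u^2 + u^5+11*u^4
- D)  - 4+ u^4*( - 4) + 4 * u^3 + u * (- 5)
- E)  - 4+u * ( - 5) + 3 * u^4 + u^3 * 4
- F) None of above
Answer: F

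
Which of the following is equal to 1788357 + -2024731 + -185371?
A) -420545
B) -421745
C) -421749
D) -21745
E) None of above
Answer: B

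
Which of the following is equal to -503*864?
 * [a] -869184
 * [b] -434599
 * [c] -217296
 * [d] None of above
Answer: d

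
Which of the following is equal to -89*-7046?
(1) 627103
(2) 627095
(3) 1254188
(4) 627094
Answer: 4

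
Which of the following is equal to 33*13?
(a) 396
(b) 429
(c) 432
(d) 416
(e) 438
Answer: b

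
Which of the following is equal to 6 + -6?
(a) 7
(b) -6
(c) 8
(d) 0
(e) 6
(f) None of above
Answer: d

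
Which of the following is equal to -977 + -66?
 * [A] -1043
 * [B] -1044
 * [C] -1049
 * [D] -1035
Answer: A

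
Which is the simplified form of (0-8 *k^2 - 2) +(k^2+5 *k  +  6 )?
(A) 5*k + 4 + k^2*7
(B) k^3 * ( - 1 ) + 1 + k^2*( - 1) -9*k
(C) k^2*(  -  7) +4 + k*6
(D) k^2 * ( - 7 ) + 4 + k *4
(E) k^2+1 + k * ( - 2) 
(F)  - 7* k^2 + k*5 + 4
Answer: F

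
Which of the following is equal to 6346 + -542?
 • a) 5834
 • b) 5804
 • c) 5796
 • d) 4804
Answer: b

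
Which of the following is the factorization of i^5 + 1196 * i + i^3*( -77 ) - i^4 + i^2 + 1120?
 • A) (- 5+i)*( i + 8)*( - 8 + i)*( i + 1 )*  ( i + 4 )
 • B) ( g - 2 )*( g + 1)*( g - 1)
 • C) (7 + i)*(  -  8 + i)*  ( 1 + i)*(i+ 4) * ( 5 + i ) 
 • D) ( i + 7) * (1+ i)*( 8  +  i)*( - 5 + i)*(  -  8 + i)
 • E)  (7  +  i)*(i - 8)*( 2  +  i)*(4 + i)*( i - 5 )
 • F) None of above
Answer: F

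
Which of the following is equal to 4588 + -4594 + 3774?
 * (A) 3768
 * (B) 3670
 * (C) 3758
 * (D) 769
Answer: A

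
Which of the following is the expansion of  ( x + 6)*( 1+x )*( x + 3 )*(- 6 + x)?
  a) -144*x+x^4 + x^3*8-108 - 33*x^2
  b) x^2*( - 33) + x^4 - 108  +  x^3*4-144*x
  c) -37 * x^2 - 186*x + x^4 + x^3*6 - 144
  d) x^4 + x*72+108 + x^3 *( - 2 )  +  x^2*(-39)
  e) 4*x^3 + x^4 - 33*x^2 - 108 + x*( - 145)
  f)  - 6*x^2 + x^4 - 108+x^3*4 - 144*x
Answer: b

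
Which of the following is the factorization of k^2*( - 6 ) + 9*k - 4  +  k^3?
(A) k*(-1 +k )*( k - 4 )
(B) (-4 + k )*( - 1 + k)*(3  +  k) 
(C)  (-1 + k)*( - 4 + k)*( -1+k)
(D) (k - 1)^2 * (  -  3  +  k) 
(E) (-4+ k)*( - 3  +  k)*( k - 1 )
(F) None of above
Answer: C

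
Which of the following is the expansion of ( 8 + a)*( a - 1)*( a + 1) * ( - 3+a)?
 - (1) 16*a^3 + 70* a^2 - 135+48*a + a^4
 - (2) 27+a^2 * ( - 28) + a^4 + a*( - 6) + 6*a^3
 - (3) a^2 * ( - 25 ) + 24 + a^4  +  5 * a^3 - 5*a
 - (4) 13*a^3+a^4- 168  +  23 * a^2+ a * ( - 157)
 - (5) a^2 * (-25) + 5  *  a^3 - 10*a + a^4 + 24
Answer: 3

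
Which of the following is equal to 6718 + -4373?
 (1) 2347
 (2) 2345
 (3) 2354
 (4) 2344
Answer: 2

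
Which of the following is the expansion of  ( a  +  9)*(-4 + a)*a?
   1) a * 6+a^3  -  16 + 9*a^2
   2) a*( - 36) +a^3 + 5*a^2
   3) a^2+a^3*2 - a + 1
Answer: 2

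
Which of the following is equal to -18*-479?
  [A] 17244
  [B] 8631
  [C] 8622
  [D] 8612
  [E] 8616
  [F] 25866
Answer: C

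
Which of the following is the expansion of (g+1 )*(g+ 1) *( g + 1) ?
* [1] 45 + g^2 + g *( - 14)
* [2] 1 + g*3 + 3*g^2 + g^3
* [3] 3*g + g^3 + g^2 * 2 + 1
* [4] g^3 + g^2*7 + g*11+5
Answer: 2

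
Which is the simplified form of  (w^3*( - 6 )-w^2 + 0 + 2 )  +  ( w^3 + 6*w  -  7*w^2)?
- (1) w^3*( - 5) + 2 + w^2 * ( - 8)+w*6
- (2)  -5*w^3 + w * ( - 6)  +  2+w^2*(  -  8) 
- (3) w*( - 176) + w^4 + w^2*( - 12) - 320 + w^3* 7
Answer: 1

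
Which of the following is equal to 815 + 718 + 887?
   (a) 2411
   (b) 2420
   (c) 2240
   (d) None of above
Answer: b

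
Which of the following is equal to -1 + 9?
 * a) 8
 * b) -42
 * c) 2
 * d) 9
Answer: a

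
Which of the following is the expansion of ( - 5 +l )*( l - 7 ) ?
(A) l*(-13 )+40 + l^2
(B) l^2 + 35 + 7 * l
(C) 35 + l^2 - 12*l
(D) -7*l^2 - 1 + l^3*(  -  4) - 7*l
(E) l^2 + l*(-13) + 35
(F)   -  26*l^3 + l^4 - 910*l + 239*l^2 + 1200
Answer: C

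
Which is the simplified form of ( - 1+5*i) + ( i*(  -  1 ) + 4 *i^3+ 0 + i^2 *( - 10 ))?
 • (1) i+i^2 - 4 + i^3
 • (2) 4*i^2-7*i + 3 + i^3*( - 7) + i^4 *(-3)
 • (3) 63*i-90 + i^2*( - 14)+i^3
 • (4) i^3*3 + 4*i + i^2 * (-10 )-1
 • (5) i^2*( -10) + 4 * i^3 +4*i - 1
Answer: 5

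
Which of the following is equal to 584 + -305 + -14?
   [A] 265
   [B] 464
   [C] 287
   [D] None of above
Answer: A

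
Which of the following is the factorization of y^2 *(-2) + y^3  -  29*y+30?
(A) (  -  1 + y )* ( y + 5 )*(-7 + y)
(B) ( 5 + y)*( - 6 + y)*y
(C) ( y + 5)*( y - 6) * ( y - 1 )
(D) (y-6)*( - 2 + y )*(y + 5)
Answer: C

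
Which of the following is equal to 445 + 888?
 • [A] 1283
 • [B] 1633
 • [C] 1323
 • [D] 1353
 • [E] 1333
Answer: E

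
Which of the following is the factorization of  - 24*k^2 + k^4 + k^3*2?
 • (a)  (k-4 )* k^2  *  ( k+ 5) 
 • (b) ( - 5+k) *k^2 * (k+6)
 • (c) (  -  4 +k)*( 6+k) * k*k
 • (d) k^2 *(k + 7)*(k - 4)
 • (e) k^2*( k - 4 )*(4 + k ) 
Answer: c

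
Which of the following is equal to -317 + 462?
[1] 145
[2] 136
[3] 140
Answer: 1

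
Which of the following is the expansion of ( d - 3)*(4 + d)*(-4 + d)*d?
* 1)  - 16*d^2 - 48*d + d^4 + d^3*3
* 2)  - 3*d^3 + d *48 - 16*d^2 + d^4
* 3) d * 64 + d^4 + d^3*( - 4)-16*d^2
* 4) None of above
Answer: 2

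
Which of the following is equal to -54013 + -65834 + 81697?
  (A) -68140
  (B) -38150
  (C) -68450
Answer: B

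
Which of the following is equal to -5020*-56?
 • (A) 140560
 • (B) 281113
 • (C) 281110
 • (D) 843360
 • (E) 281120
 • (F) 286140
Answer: E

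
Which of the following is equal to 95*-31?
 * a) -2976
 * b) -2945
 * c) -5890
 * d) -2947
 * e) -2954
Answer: b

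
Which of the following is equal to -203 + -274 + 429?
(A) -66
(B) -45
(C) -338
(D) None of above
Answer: D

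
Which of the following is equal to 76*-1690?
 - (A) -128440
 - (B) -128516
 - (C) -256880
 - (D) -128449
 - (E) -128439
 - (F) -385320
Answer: A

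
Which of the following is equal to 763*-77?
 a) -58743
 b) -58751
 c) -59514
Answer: b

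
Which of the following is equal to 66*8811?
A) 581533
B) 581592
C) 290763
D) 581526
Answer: D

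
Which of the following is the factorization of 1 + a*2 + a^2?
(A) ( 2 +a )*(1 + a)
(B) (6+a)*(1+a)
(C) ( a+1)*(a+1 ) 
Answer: C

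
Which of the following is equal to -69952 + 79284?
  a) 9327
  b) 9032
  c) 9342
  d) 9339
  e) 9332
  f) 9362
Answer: e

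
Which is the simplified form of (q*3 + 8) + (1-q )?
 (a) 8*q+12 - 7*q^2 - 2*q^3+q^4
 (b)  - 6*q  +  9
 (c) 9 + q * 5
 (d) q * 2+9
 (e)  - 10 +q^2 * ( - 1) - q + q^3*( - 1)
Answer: d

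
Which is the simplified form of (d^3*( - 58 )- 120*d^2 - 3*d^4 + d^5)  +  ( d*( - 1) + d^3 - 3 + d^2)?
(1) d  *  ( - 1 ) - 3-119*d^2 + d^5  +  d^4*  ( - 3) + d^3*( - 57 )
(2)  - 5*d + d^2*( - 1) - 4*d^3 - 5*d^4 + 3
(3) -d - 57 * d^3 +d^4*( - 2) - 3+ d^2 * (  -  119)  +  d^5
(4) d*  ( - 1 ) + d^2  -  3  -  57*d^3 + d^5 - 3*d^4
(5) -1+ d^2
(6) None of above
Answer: 1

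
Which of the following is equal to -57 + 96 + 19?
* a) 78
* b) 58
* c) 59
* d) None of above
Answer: b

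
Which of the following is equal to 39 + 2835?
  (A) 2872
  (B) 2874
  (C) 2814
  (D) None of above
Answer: B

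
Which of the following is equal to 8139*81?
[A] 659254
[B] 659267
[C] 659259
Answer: C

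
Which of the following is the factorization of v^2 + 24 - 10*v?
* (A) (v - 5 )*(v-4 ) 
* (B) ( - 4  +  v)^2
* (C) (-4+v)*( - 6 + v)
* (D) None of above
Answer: C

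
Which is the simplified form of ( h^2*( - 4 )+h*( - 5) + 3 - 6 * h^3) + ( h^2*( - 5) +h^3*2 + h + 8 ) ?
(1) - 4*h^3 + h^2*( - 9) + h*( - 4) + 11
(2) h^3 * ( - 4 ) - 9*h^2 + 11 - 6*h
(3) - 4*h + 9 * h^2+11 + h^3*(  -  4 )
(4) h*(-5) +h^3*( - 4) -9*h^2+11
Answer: 1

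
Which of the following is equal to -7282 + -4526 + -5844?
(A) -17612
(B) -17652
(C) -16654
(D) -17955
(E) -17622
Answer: B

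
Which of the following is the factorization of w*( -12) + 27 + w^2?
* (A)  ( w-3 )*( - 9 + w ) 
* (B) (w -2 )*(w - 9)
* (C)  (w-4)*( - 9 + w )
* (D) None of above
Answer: A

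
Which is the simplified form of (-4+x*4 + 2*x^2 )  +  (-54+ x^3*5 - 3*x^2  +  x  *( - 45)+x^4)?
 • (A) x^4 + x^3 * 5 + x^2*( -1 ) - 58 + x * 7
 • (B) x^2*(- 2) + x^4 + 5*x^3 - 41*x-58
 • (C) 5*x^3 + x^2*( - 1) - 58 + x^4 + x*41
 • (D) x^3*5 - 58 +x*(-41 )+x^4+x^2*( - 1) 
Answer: D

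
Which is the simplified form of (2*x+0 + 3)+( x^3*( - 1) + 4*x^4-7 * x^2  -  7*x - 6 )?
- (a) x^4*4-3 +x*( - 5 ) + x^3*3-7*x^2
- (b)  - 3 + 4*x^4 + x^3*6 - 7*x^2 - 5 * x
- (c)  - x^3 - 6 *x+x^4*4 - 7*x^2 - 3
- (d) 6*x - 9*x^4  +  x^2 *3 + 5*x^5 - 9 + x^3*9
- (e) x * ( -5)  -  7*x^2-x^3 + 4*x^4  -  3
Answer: e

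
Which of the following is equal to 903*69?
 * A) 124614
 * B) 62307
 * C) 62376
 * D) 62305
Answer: B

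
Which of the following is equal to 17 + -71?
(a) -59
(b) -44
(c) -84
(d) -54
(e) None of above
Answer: d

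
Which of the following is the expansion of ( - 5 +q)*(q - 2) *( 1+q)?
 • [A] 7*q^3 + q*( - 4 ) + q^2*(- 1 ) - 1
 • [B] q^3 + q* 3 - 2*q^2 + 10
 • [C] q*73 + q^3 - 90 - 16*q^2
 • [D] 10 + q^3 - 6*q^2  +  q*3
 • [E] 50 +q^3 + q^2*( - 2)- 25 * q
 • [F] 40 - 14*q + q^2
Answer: D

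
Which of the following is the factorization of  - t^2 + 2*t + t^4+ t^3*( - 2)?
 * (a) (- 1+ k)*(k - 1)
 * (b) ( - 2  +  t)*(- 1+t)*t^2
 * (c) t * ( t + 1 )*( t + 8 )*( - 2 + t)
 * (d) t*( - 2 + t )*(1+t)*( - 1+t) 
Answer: d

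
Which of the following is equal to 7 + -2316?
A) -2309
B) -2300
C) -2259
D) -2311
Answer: A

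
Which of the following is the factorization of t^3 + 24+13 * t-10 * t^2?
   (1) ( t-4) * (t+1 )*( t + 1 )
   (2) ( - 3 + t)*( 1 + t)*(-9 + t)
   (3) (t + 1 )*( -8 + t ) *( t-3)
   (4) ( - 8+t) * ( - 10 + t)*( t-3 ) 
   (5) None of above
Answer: 3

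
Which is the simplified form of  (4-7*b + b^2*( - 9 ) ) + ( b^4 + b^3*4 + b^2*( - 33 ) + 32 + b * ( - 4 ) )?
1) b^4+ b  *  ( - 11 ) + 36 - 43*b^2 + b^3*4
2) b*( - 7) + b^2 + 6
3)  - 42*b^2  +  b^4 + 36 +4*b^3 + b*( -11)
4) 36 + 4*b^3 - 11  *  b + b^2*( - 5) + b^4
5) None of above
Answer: 3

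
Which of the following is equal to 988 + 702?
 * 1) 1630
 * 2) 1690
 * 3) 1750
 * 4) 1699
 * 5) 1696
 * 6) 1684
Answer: 2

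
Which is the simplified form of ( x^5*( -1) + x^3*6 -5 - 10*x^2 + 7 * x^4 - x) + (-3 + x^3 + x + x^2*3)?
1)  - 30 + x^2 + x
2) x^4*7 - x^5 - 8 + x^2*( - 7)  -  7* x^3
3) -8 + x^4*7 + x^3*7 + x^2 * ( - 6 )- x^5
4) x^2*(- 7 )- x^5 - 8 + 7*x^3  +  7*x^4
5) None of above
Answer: 4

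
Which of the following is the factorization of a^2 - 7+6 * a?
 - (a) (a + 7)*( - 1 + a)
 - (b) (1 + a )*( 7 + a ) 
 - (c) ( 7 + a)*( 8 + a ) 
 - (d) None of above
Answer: a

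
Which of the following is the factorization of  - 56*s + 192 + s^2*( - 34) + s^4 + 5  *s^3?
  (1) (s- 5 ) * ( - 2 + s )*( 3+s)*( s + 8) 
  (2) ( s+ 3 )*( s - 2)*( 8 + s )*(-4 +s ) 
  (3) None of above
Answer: 2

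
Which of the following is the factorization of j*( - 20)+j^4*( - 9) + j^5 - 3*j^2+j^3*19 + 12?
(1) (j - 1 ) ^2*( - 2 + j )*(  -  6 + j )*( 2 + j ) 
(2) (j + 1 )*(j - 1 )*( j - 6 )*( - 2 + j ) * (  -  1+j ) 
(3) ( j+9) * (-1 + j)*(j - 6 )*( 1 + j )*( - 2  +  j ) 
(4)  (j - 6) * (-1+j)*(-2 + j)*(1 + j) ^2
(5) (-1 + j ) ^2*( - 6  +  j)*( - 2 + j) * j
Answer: 2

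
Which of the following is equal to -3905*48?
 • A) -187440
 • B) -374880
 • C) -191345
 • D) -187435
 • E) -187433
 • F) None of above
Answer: A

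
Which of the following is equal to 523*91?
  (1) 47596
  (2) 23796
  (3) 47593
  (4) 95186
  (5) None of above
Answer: 3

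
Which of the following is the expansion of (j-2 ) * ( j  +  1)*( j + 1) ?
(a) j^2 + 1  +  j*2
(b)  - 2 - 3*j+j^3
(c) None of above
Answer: b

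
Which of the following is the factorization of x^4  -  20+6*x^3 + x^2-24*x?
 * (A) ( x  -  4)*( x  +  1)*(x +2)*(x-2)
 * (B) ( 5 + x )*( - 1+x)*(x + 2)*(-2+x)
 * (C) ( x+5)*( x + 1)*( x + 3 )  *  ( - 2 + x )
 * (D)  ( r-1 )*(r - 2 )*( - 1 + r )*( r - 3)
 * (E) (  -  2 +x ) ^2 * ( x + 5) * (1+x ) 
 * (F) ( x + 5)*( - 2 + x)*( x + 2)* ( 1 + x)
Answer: F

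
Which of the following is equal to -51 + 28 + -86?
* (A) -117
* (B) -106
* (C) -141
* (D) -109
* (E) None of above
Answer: D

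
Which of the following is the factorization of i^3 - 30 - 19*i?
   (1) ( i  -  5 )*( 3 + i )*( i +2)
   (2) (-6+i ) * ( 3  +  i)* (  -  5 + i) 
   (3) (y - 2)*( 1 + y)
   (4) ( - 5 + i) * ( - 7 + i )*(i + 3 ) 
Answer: 1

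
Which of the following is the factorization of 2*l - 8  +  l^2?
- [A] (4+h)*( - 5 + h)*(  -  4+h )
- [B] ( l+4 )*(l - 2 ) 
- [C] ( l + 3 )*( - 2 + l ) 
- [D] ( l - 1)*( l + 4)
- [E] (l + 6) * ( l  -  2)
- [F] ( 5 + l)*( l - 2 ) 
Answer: B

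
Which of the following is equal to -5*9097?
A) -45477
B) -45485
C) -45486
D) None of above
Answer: B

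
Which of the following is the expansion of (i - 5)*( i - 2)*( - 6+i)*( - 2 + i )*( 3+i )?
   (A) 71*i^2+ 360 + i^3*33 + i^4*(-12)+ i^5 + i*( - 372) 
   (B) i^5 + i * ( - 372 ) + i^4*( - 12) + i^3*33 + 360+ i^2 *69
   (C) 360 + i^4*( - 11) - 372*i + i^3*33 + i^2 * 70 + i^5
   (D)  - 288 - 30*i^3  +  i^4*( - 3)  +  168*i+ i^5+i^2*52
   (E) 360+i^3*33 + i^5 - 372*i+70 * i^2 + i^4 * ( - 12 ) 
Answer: E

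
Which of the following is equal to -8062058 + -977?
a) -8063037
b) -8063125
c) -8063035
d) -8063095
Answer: c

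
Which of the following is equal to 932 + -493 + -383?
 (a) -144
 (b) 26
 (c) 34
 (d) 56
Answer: d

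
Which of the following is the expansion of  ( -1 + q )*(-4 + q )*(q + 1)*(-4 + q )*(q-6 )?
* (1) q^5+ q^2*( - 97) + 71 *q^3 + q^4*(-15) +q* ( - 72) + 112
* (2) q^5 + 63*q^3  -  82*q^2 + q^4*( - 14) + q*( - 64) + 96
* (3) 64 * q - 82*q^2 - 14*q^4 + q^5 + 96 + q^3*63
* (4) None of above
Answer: 2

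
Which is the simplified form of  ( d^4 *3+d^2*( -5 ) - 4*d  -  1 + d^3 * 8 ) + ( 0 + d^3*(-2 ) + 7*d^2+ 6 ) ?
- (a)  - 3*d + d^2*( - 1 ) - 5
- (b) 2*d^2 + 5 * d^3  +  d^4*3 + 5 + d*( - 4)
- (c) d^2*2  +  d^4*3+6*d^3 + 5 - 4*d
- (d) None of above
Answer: c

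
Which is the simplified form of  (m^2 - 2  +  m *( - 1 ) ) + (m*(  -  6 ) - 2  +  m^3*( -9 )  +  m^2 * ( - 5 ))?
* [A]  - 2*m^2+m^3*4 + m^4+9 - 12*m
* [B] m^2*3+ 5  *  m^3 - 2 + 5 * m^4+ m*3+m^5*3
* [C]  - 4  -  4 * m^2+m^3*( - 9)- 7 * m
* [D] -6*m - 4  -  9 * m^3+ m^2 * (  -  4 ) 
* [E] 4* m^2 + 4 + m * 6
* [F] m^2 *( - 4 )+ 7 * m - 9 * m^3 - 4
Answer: C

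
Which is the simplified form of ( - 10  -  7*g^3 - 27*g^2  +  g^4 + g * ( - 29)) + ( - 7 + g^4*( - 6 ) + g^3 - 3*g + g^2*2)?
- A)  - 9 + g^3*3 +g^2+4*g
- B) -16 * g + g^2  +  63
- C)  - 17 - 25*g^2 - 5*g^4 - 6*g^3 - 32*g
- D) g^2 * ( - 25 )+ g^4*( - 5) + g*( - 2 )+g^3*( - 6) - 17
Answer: C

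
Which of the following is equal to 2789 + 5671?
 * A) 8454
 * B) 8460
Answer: B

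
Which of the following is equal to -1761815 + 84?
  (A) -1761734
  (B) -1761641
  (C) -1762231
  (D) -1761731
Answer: D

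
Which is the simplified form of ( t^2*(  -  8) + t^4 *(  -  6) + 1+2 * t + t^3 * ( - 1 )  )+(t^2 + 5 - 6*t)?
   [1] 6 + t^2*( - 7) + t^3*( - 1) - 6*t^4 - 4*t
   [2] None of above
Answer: 1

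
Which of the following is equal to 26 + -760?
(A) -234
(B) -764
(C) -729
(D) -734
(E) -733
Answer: D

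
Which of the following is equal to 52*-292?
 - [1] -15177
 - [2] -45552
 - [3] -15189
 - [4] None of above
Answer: 4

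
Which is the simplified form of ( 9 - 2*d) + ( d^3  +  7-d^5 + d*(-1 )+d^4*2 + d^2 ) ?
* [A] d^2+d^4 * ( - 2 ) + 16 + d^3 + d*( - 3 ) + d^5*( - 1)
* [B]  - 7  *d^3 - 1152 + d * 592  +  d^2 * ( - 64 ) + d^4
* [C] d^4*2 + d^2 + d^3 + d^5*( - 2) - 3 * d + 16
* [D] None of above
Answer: D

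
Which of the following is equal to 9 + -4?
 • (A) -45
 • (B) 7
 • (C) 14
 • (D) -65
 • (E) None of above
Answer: E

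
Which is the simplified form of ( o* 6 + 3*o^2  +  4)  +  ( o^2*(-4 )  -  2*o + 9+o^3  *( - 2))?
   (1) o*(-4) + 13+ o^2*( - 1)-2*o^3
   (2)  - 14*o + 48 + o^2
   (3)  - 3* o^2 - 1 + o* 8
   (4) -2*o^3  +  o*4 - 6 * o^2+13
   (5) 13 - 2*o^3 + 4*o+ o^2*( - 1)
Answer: 5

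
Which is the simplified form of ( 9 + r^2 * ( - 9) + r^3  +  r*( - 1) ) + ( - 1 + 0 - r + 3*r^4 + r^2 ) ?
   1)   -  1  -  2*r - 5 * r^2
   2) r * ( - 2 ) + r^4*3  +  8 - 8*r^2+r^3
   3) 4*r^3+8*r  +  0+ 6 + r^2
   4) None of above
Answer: 2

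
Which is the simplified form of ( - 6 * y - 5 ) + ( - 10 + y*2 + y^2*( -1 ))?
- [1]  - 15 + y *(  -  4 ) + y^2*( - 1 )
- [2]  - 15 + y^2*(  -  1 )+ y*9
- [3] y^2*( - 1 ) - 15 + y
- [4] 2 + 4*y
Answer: 1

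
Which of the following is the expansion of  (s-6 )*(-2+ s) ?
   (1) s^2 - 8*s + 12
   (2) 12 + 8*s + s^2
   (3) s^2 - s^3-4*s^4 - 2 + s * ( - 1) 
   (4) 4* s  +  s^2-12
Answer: 1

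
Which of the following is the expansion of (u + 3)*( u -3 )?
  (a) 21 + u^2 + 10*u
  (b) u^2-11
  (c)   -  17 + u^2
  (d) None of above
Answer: d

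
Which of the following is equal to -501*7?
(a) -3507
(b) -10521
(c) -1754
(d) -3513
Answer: a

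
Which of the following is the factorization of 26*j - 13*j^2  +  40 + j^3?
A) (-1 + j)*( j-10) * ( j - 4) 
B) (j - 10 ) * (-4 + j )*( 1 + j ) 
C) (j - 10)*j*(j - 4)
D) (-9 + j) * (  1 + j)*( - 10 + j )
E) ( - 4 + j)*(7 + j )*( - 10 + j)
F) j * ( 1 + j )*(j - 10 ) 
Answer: B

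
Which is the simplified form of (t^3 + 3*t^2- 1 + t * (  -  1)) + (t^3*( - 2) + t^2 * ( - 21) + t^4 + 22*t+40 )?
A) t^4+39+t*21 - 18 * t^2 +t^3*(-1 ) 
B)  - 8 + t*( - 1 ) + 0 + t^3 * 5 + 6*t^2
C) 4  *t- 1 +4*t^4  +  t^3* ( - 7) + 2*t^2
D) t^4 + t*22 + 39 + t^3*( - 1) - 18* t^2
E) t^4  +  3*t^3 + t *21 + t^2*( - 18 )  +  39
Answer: A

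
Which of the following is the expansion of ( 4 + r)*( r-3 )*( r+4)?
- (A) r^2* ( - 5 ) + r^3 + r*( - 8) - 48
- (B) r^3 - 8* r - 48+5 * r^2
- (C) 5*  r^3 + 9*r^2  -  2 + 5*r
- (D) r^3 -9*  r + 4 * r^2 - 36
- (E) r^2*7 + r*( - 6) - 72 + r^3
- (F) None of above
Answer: B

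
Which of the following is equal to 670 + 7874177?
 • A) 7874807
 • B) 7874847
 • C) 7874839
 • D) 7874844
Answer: B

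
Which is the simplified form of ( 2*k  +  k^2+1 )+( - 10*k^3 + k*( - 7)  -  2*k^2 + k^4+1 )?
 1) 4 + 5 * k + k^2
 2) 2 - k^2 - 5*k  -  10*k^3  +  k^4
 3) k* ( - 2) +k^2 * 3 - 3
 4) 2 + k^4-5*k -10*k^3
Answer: 2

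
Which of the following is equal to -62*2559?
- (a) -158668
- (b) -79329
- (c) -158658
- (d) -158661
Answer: c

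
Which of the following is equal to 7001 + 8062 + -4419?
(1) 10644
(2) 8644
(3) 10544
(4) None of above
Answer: 1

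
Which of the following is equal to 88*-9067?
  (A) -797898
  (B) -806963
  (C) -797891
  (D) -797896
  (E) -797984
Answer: D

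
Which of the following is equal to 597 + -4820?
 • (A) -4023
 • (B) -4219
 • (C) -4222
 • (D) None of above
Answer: D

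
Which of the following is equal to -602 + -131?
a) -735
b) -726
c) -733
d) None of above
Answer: c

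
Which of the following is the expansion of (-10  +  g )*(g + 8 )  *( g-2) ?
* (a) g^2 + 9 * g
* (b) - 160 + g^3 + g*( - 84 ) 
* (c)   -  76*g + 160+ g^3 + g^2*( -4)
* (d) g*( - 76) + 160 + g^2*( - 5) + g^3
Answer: c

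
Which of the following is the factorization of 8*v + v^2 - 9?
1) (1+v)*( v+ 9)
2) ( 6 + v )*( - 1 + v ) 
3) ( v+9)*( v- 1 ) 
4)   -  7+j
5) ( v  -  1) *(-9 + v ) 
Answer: 3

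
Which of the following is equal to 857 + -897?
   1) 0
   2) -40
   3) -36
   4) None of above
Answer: 2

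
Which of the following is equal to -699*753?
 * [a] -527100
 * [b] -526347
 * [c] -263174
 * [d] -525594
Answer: b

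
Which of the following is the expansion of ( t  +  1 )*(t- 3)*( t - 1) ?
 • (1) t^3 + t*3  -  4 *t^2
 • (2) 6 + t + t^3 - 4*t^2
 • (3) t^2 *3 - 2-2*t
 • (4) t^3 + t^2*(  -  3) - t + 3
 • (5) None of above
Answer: 4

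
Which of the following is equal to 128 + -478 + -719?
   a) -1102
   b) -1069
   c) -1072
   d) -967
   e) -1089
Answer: b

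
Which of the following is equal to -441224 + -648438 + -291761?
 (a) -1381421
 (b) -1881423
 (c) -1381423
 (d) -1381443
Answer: c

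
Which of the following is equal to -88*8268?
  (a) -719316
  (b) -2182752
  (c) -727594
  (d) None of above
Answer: d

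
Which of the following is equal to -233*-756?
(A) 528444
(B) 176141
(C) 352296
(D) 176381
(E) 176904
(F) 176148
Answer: F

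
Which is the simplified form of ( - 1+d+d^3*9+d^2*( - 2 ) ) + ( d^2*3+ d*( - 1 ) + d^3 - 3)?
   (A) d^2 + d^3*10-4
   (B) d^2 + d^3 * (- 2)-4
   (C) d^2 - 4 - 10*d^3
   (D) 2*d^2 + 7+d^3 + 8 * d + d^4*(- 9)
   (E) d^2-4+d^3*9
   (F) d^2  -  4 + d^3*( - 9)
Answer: A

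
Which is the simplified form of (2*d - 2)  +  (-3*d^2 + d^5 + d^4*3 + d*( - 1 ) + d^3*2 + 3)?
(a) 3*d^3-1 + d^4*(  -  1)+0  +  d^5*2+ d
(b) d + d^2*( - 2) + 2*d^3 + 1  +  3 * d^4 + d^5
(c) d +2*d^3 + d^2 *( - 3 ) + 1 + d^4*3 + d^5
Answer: c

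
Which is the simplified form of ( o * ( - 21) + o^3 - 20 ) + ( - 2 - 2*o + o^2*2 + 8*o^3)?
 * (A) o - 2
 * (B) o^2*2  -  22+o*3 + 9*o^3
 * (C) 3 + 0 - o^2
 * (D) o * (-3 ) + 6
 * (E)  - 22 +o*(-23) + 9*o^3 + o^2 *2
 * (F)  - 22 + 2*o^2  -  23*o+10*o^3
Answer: E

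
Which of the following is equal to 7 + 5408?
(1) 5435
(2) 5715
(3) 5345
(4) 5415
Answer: 4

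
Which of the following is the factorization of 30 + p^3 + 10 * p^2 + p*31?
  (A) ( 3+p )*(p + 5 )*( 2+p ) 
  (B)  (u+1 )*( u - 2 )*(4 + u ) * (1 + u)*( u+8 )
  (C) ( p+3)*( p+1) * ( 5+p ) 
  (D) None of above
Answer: A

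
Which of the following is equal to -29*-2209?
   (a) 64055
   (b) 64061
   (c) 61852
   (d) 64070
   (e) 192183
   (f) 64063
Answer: b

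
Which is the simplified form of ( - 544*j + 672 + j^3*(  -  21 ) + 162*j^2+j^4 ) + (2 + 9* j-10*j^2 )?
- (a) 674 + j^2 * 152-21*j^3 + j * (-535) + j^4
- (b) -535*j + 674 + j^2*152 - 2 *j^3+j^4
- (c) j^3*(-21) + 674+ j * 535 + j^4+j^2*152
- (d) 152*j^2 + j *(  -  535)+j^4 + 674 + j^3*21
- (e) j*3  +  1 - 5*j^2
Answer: a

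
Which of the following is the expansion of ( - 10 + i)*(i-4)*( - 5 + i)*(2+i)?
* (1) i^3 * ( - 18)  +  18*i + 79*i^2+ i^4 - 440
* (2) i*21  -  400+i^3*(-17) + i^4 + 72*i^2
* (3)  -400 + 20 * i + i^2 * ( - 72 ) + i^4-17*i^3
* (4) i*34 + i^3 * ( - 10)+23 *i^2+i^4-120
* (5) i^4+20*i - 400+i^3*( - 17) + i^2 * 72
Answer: 5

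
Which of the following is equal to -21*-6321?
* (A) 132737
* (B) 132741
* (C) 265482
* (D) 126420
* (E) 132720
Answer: B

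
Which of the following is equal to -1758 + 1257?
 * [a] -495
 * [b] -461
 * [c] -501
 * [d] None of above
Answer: c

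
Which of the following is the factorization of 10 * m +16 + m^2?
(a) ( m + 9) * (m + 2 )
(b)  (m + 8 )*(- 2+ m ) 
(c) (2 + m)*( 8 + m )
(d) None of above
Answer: c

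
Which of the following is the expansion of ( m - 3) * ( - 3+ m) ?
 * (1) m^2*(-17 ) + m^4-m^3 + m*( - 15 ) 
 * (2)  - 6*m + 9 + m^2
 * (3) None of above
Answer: 2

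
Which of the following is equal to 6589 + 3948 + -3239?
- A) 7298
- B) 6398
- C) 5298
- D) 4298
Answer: A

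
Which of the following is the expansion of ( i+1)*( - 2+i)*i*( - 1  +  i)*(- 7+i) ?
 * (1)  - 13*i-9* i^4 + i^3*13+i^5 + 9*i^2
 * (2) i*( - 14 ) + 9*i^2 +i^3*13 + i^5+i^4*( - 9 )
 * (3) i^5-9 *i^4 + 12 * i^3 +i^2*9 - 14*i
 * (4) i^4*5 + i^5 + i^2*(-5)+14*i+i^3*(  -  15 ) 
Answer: 2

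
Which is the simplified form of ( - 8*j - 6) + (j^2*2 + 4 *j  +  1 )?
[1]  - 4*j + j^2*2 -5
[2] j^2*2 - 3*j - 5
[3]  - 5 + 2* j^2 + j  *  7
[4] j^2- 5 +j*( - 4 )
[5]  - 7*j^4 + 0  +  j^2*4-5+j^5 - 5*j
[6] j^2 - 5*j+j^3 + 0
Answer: 1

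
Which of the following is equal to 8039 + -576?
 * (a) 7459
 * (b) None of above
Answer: b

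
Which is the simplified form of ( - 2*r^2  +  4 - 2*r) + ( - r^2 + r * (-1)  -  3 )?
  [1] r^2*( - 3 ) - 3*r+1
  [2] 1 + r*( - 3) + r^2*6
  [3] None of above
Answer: 1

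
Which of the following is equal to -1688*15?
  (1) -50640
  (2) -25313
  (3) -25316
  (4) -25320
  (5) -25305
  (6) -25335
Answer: 4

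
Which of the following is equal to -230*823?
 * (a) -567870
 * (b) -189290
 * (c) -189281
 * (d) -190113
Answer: b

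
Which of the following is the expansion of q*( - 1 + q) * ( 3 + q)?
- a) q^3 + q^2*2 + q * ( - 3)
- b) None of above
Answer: a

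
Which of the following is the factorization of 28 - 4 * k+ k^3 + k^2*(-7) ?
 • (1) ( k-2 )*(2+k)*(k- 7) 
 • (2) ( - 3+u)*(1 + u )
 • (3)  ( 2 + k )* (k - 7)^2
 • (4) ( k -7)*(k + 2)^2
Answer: 1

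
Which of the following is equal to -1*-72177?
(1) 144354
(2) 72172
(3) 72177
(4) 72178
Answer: 3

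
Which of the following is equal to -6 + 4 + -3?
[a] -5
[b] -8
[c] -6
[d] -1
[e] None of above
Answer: a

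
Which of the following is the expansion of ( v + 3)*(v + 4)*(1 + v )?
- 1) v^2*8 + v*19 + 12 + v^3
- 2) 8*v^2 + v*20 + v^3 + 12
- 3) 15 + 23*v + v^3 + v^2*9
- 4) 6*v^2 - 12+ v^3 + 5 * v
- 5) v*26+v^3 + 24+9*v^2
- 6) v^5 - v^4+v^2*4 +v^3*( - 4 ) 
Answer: 1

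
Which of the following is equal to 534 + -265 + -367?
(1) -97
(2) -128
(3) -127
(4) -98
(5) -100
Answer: 4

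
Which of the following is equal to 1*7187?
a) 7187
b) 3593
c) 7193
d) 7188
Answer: a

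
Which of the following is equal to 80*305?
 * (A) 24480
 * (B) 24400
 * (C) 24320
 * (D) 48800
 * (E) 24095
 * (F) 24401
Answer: B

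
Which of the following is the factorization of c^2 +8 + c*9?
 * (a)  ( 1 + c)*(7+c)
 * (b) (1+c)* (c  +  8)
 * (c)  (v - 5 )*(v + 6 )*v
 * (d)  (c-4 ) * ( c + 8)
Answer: b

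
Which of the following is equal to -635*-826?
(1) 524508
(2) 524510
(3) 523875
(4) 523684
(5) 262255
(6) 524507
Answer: 2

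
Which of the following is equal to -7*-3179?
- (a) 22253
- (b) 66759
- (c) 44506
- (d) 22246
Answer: a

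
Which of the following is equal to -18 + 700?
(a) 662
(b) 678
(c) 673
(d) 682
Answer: d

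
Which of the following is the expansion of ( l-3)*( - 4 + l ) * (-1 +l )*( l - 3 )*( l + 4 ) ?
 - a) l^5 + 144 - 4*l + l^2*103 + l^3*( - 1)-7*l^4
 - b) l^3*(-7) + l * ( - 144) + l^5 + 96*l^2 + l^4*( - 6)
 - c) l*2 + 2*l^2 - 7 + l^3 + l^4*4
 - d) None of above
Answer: d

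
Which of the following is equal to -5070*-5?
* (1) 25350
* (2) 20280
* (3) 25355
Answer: 1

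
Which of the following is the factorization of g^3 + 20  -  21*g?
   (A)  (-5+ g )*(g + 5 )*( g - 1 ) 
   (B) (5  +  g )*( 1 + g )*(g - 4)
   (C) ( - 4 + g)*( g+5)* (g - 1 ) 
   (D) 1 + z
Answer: C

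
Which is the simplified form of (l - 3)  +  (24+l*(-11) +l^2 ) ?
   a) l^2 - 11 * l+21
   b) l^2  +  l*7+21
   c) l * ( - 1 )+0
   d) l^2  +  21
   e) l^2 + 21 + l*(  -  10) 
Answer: e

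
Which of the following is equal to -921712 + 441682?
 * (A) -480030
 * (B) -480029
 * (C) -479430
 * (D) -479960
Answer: A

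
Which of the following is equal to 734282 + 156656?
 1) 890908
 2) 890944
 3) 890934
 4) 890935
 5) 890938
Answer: 5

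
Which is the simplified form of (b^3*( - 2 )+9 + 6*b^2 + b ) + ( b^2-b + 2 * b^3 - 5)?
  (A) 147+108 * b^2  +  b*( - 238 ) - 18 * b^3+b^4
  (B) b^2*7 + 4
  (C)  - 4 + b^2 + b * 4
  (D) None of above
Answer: B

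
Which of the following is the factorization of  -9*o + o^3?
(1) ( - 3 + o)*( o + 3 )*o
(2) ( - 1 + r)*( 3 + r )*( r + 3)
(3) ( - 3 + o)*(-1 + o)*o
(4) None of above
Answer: 1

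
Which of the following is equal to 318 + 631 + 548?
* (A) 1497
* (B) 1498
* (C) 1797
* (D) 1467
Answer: A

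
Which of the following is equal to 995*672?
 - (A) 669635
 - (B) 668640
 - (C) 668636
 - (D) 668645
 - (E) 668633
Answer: B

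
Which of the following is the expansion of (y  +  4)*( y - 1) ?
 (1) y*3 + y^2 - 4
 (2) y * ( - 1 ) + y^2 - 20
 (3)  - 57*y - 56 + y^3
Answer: 1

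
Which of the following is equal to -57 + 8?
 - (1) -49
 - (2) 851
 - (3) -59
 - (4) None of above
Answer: 1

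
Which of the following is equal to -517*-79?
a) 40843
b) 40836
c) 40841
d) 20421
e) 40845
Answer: a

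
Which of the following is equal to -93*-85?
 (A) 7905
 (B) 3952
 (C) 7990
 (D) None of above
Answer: A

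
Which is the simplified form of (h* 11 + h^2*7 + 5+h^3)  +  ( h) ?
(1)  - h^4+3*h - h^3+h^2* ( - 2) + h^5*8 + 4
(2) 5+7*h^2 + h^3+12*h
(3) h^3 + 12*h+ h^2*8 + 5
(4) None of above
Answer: 2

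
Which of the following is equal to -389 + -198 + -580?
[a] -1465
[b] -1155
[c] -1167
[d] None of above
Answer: c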